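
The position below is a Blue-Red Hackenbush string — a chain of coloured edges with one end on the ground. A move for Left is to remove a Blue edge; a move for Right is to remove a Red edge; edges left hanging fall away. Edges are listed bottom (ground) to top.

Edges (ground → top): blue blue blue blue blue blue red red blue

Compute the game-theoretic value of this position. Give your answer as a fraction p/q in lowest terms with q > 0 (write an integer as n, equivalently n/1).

43/8

1 of 9 · b · max L 0 · min R +∞ = 1
2 of 9 · bb · max L 1 · min R +∞ = 2
3 of 9 · bbb · max L 2 · min R +∞ = 3
4 of 9 · bbbb · max L 3 · min R +∞ = 4
5 of 9 · bbbbb · max L 4 · min R +∞ = 5
6 of 9 · bbbbbb · max L 5 · min R +∞ = 6
7 of 9 · bbbbbbr · max L 5 · min R 6 = 11/2
8 of 9 · bbbbbbrr · max L 5 · min R 11/2 = 21/4
9 of 9 · bbbbbbrrb · max L 21/4 · min R 11/2 = 43/8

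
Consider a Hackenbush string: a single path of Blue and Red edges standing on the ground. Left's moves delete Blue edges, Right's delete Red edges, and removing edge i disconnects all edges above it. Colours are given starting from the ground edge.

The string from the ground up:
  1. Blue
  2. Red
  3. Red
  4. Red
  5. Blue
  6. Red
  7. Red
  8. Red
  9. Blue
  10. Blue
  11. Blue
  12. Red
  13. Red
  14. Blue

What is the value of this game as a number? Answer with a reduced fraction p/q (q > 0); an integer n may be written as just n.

Recurse on prefixes of the 14-edge string Blue Red Red Red Blue Red Red Red Blue Blue Blue Red Red Blue:
edge 1 of 14 (Blue): { 0 |  } = 1
edge 2 of 14 (Red): { 0 | 1 } = 1/2
edge 3 of 14 (Red): { 0 | 1/2; 1 } = 1/4
edge 4 of 14 (Red): { 0 | 1/4; 1/2; 1 } = 1/8
edge 5 of 14 (Blue): { 0; 1/8 | 1/4; 1/2; 1 } = 3/16
edge 6 of 14 (Red): { 0; 1/8 | 3/16; 1/4; 1/2; 1 } = 5/32
edge 7 of 14 (Red): { 0; 1/8 | 5/32; 3/16; 1/4; 1/2; 1 } = 9/64
edge 8 of 14 (Red): { 0; 1/8 | 9/64; 5/32; 3/16; 1/4; 1/2; 1 } = 17/128
edge 9 of 14 (Blue): { 0; 1/8; 17/128 | 9/64; 5/32; 3/16; 1/4; 1/2; 1 } = 35/256
edge 10 of 14 (Blue): { 0; 1/8; 17/128; 35/256 | 9/64; 5/32; 3/16; 1/4; 1/2; 1 } = 71/512
edge 11 of 14 (Blue): { 0; 1/8; 17/128; 35/256; 71/512 | 9/64; 5/32; 3/16; 1/4; 1/2; 1 } = 143/1024
edge 12 of 14 (Red): { 0; 1/8; 17/128; 35/256; 71/512 | 143/1024; 9/64; 5/32; 3/16; 1/4; 1/2; 1 } = 285/2048
edge 13 of 14 (Red): { 0; 1/8; 17/128; 35/256; 71/512 | 285/2048; 143/1024; 9/64; 5/32; 3/16; 1/4; 1/2; 1 } = 569/4096
edge 14 of 14 (Blue): { 0; 1/8; 17/128; 35/256; 71/512; 569/4096 | 285/2048; 143/1024; 9/64; 5/32; 3/16; 1/4; 1/2; 1 } = 1139/8192

1139/8192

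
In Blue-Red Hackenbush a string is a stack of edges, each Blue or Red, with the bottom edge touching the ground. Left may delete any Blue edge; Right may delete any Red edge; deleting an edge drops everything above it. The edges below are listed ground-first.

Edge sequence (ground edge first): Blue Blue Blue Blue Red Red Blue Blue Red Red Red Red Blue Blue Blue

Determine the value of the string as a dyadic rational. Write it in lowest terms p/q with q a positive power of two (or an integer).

6927/2048

val(B) = { 0 | ∅ } → 1
val(BB) = { 0 1 | ∅ } → 2
val(BBB) = { 0 1 2 | ∅ } → 3
val(BBBB) = { 0 1 2 3 | ∅ } → 4
val(BBBBR) = { 0 1 2 3 | 4 } → 7/2
val(BBBBRR) = { 0 1 2 3 | 7/2 4 } → 13/4
val(BBBBRRB) = { 0 1 2 3 13/4 | 7/2 4 } → 27/8
val(BBBBRRBB) = { 0 1 2 3 13/4 27/8 | 7/2 4 } → 55/16
val(BBBBRRBBR) = { 0 1 2 3 13/4 27/8 | 55/16 7/2 4 } → 109/32
val(BBBBRRBBRR) = { 0 1 2 3 13/4 27/8 | 109/32 55/16 7/2 4 } → 217/64
val(BBBBRRBBRRR) = { 0 1 2 3 13/4 27/8 | 217/64 109/32 55/16 7/2 4 } → 433/128
val(BBBBRRBBRRRR) = { 0 1 2 3 13/4 27/8 | 433/128 217/64 109/32 55/16 7/2 4 } → 865/256
val(BBBBRRBBRRRRB) = { 0 1 2 3 13/4 27/8 865/256 | 433/128 217/64 109/32 55/16 7/2 4 } → 1731/512
val(BBBBRRBBRRRRBB) = { 0 1 2 3 13/4 27/8 865/256 1731/512 | 433/128 217/64 109/32 55/16 7/2 4 } → 3463/1024
val(BBBBRRBBRRRRBBB) = { 0 1 2 3 13/4 27/8 865/256 1731/512 3463/1024 | 433/128 217/64 109/32 55/16 7/2 4 } → 6927/2048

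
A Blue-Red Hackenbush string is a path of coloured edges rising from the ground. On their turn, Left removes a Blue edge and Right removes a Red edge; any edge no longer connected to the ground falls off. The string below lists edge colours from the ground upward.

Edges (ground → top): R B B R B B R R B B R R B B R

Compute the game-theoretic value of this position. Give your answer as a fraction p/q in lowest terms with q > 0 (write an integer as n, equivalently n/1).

Prefix values for R B B R B B R R B B R R B B R via {L|R} + simplicity:
step 1: add R to get R; options L={ · } R={ 0 } so -1
step 2: add B to get RB; options L={ -1 } R={ 0 } so -1/2
step 3: add B to get RBB; options L={ -1,-1/2 } R={ 0 } so -1/4
step 4: add R to get RBBR; options L={ -1,-1/2 } R={ -1/4,0 } so -3/8
step 5: add B to get RBBRB; options L={ -1,-1/2,-3/8 } R={ -1/4,0 } so -5/16
step 6: add B to get RBBRBB; options L={ -1,-1/2,-3/8,-5/16 } R={ -1/4,0 } so -9/32
step 7: add R to get RBBRBBR; options L={ -1,-1/2,-3/8,-5/16 } R={ -9/32,-1/4,0 } so -19/64
step 8: add R to get RBBRBBRR; options L={ -1,-1/2,-3/8,-5/16 } R={ -19/64,-9/32,-1/4,0 } so -39/128
step 9: add B to get RBBRBBRRB; options L={ -1,-1/2,-3/8,-5/16,-39/128 } R={ -19/64,-9/32,-1/4,0 } so -77/256
step 10: add B to get RBBRBBRRBB; options L={ -1,-1/2,-3/8,-5/16,-39/128,-77/256 } R={ -19/64,-9/32,-1/4,0 } so -153/512
step 11: add R to get RBBRBBRRBBR; options L={ -1,-1/2,-3/8,-5/16,-39/128,-77/256 } R={ -153/512,-19/64,-9/32,-1/4,0 } so -307/1024
step 12: add R to get RBBRBBRRBBRR; options L={ -1,-1/2,-3/8,-5/16,-39/128,-77/256 } R={ -307/1024,-153/512,-19/64,-9/32,-1/4,0 } so -615/2048
step 13: add B to get RBBRBBRRBBRRB; options L={ -1,-1/2,-3/8,-5/16,-39/128,-77/256,-615/2048 } R={ -307/1024,-153/512,-19/64,-9/32,-1/4,0 } so -1229/4096
step 14: add B to get RBBRBBRRBBRRBB; options L={ -1,-1/2,-3/8,-5/16,-39/128,-77/256,-615/2048,-1229/4096 } R={ -307/1024,-153/512,-19/64,-9/32,-1/4,0 } so -2457/8192
step 15: add R to get RBBRBBRRBBRRBBR; options L={ -1,-1/2,-3/8,-5/16,-39/128,-77/256,-615/2048,-1229/4096 } R={ -2457/8192,-307/1024,-153/512,-19/64,-9/32,-1/4,0 } so -4915/16384

-4915/16384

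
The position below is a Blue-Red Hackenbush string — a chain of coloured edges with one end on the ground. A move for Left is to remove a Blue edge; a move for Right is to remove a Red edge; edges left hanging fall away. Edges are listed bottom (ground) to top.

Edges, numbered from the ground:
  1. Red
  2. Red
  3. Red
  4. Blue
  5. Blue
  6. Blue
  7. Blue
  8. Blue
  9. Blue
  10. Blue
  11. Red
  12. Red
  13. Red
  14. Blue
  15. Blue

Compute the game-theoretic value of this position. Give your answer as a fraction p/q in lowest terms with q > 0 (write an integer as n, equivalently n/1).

-8249/4096

Recurse on prefixes of the 15-edge string Red Red Red Blue Blue Blue Blue Blue Blue Blue Red Red Red Blue Blue:
value(R) = { · | 0 } gives -1
value(RR) = { · | -1 0 } gives -2
value(RRR) = { · | -2 -1 0 } gives -3
value(RRRB) = { -3 | -2 -1 0 } gives -5/2
value(RRRBB) = { -3 -5/2 | -2 -1 0 } gives -9/4
value(RRRBBB) = { -3 -5/2 -9/4 | -2 -1 0 } gives -17/8
value(RRRBBBB) = { -3 -5/2 -9/4 -17/8 | -2 -1 0 } gives -33/16
value(RRRBBBBB) = { -3 -5/2 -9/4 -17/8 -33/16 | -2 -1 0 } gives -65/32
value(RRRBBBBBB) = { -3 -5/2 -9/4 -17/8 -33/16 -65/32 | -2 -1 0 } gives -129/64
value(RRRBBBBBBB) = { -3 -5/2 -9/4 -17/8 -33/16 -65/32 -129/64 | -2 -1 0 } gives -257/128
value(RRRBBBBBBBR) = { -3 -5/2 -9/4 -17/8 -33/16 -65/32 -129/64 | -257/128 -2 -1 0 } gives -515/256
value(RRRBBBBBBBRR) = { -3 -5/2 -9/4 -17/8 -33/16 -65/32 -129/64 | -515/256 -257/128 -2 -1 0 } gives -1031/512
value(RRRBBBBBBBRRR) = { -3 -5/2 -9/4 -17/8 -33/16 -65/32 -129/64 | -1031/512 -515/256 -257/128 -2 -1 0 } gives -2063/1024
value(RRRBBBBBBBRRRB) = { -3 -5/2 -9/4 -17/8 -33/16 -65/32 -129/64 -2063/1024 | -1031/512 -515/256 -257/128 -2 -1 0 } gives -4125/2048
value(RRRBBBBBBBRRRBB) = { -3 -5/2 -9/4 -17/8 -33/16 -65/32 -129/64 -2063/1024 -4125/2048 | -1031/512 -515/256 -257/128 -2 -1 0 } gives -8249/4096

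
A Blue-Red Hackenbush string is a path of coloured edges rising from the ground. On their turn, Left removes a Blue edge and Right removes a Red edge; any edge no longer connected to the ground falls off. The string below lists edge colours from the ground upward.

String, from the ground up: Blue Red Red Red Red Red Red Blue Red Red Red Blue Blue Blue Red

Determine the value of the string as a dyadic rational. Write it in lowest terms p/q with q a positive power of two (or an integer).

285/16384

Recurse on prefixes of the 15-edge string Blue Red Red Red Red Red Red Blue Red Red Red Blue Blue Blue Red:
1 of 15 · B · max L 0 · min R +∞ -> 1
2 of 15 · BR · max L 0 · min R 1 -> 1/2
3 of 15 · BRR · max L 0 · min R 1/2 -> 1/4
4 of 15 · BRRR · max L 0 · min R 1/4 -> 1/8
5 of 15 · BRRRR · max L 0 · min R 1/8 -> 1/16
6 of 15 · BRRRRR · max L 0 · min R 1/16 -> 1/32
7 of 15 · BRRRRRR · max L 0 · min R 1/32 -> 1/64
8 of 15 · BRRRRRRB · max L 1/64 · min R 1/32 -> 3/128
9 of 15 · BRRRRRRBR · max L 1/64 · min R 3/128 -> 5/256
10 of 15 · BRRRRRRBRR · max L 1/64 · min R 5/256 -> 9/512
11 of 15 · BRRRRRRBRRR · max L 1/64 · min R 9/512 -> 17/1024
12 of 15 · BRRRRRRBRRRB · max L 17/1024 · min R 9/512 -> 35/2048
13 of 15 · BRRRRRRBRRRBB · max L 35/2048 · min R 9/512 -> 71/4096
14 of 15 · BRRRRRRBRRRBBB · max L 71/4096 · min R 9/512 -> 143/8192
15 of 15 · BRRRRRRBRRRBBBR · max L 71/4096 · min R 143/8192 -> 285/16384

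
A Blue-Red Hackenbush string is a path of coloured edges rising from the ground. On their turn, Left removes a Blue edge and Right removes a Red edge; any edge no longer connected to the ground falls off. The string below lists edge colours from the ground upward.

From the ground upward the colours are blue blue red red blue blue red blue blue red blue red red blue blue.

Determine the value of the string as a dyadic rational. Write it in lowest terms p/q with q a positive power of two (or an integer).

11687/8192

b: Left { 0 }, Right { none } gives simplest 1
bb: Left { 0; 1 }, Right { none } gives simplest 2
bbr: Left { 0; 1 }, Right { 2 } gives simplest 3/2
bbrr: Left { 0; 1 }, Right { 3/2; 2 } gives simplest 5/4
bbrrb: Left { 0; 1; 5/4 }, Right { 3/2; 2 } gives simplest 11/8
bbrrbb: Left { 0; 1; 5/4; 11/8 }, Right { 3/2; 2 } gives simplest 23/16
bbrrbbr: Left { 0; 1; 5/4; 11/8 }, Right { 23/16; 3/2; 2 } gives simplest 45/32
bbrrbbrb: Left { 0; 1; 5/4; 11/8; 45/32 }, Right { 23/16; 3/2; 2 } gives simplest 91/64
bbrrbbrbb: Left { 0; 1; 5/4; 11/8; 45/32; 91/64 }, Right { 23/16; 3/2; 2 } gives simplest 183/128
bbrrbbrbbr: Left { 0; 1; 5/4; 11/8; 45/32; 91/64 }, Right { 183/128; 23/16; 3/2; 2 } gives simplest 365/256
bbrrbbrbbrb: Left { 0; 1; 5/4; 11/8; 45/32; 91/64; 365/256 }, Right { 183/128; 23/16; 3/2; 2 } gives simplest 731/512
bbrrbbrbbrbr: Left { 0; 1; 5/4; 11/8; 45/32; 91/64; 365/256 }, Right { 731/512; 183/128; 23/16; 3/2; 2 } gives simplest 1461/1024
bbrrbbrbbrbrr: Left { 0; 1; 5/4; 11/8; 45/32; 91/64; 365/256 }, Right { 1461/1024; 731/512; 183/128; 23/16; 3/2; 2 } gives simplest 2921/2048
bbrrbbrbbrbrrb: Left { 0; 1; 5/4; 11/8; 45/32; 91/64; 365/256; 2921/2048 }, Right { 1461/1024; 731/512; 183/128; 23/16; 3/2; 2 } gives simplest 5843/4096
bbrrbbrbbrbrrbb: Left { 0; 1; 5/4; 11/8; 45/32; 91/64; 365/256; 2921/2048; 5843/4096 }, Right { 1461/1024; 731/512; 183/128; 23/16; 3/2; 2 } gives simplest 11687/8192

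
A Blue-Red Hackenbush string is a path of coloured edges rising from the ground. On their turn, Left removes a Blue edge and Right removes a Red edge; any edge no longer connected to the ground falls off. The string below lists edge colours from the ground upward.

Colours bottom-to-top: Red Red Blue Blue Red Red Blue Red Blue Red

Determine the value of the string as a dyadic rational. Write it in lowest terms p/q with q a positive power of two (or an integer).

-363/256

Build value(s[:k]) for k = 1..10, string s = Red Red Blue Blue Red Red Blue Red Blue Red.
value_1 [R]  L=[none]  R=[0]  ⇒ -1
value_2 [RR]  L=[none]  R=[-1, 0]  ⇒ -2
value_3 [RRB]  L=[-2]  R=[-1, 0]  ⇒ -3/2
value_4 [RRBB]  L=[-2, -3/2]  R=[-1, 0]  ⇒ -5/4
value_5 [RRBBR]  L=[-2, -3/2]  R=[-5/4, -1, 0]  ⇒ -11/8
value_6 [RRBBRR]  L=[-2, -3/2]  R=[-11/8, -5/4, -1, 0]  ⇒ -23/16
value_7 [RRBBRRB]  L=[-2, -3/2, -23/16]  R=[-11/8, -5/4, -1, 0]  ⇒ -45/32
value_8 [RRBBRRBR]  L=[-2, -3/2, -23/16]  R=[-45/32, -11/8, -5/4, -1, 0]  ⇒ -91/64
value_9 [RRBBRRBRB]  L=[-2, -3/2, -23/16, -91/64]  R=[-45/32, -11/8, -5/4, -1, 0]  ⇒ -181/128
value_10 [RRBBRRBRBR]  L=[-2, -3/2, -23/16, -91/64]  R=[-181/128, -45/32, -11/8, -5/4, -1, 0]  ⇒ -363/256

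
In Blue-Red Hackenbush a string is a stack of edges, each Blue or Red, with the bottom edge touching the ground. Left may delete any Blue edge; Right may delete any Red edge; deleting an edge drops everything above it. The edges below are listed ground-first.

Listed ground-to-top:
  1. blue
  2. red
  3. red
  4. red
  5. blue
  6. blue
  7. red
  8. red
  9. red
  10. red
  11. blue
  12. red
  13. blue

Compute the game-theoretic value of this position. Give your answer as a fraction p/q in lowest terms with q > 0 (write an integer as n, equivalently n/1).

779/4096

1 of 13 · b · max L 0 · min R +∞ = 1
2 of 13 · br · max L 0 · min R 1 = 1/2
3 of 13 · brr · max L 0 · min R 1/2 = 1/4
4 of 13 · brrr · max L 0 · min R 1/4 = 1/8
5 of 13 · brrrb · max L 1/8 · min R 1/4 = 3/16
6 of 13 · brrrbb · max L 3/16 · min R 1/4 = 7/32
7 of 13 · brrrbbr · max L 3/16 · min R 7/32 = 13/64
8 of 13 · brrrbbrr · max L 3/16 · min R 13/64 = 25/128
9 of 13 · brrrbbrrr · max L 3/16 · min R 25/128 = 49/256
10 of 13 · brrrbbrrrr · max L 3/16 · min R 49/256 = 97/512
11 of 13 · brrrbbrrrrb · max L 97/512 · min R 49/256 = 195/1024
12 of 13 · brrrbbrrrrbr · max L 97/512 · min R 195/1024 = 389/2048
13 of 13 · brrrbbrrrrbrb · max L 389/2048 · min R 195/1024 = 779/4096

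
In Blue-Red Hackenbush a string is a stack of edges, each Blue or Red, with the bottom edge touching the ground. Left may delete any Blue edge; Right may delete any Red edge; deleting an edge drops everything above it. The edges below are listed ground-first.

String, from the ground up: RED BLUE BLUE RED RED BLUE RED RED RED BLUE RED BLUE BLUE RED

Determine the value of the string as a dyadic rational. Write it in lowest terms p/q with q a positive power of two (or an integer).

Prefix values for RED BLUE BLUE RED RED BLUE RED RED RED BLUE RED BLUE BLUE RED via {L|R} + simplicity:
step 1: add RED to get R; options L={ — } R={ 0 } ⇒ -1
step 2: add BLUE to get RB; options L={ -1 } R={ 0 } ⇒ -1/2
step 3: add BLUE to get RBB; options L={ -1 -1/2 } R={ 0 } ⇒ -1/4
step 4: add RED to get RBBR; options L={ -1 -1/2 } R={ -1/4 0 } ⇒ -3/8
step 5: add RED to get RBBRR; options L={ -1 -1/2 } R={ -3/8 -1/4 0 } ⇒ -7/16
step 6: add BLUE to get RBBRRB; options L={ -1 -1/2 -7/16 } R={ -3/8 -1/4 0 } ⇒ -13/32
step 7: add RED to get RBBRRBR; options L={ -1 -1/2 -7/16 } R={ -13/32 -3/8 -1/4 0 } ⇒ -27/64
step 8: add RED to get RBBRRBRR; options L={ -1 -1/2 -7/16 } R={ -27/64 -13/32 -3/8 -1/4 0 } ⇒ -55/128
step 9: add RED to get RBBRRBRRR; options L={ -1 -1/2 -7/16 } R={ -55/128 -27/64 -13/32 -3/8 -1/4 0 } ⇒ -111/256
step 10: add BLUE to get RBBRRBRRRB; options L={ -1 -1/2 -7/16 -111/256 } R={ -55/128 -27/64 -13/32 -3/8 -1/4 0 } ⇒ -221/512
step 11: add RED to get RBBRRBRRRBR; options L={ -1 -1/2 -7/16 -111/256 } R={ -221/512 -55/128 -27/64 -13/32 -3/8 -1/4 0 } ⇒ -443/1024
step 12: add BLUE to get RBBRRBRRRBRB; options L={ -1 -1/2 -7/16 -111/256 -443/1024 } R={ -221/512 -55/128 -27/64 -13/32 -3/8 -1/4 0 } ⇒ -885/2048
step 13: add BLUE to get RBBRRBRRRBRBB; options L={ -1 -1/2 -7/16 -111/256 -443/1024 -885/2048 } R={ -221/512 -55/128 -27/64 -13/32 -3/8 -1/4 0 } ⇒ -1769/4096
step 14: add RED to get RBBRRBRRRBRBBR; options L={ -1 -1/2 -7/16 -111/256 -443/1024 -885/2048 } R={ -1769/4096 -221/512 -55/128 -27/64 -13/32 -3/8 -1/4 0 } ⇒ -3539/8192

-3539/8192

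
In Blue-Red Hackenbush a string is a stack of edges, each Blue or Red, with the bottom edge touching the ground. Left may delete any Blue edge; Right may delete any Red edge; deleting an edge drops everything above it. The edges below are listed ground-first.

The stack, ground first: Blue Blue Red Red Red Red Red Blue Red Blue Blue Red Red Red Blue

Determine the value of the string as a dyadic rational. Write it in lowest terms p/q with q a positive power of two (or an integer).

8547/8192

g_1 [B]  L=[0]  R=[none]  gives 1
g_2 [BB]  L=[0, 1]  R=[none]  gives 2
g_3 [BBR]  L=[0, 1]  R=[2]  gives 3/2
g_4 [BBRR]  L=[0, 1]  R=[3/2, 2]  gives 5/4
g_5 [BBRRR]  L=[0, 1]  R=[5/4, 3/2, 2]  gives 9/8
g_6 [BBRRRR]  L=[0, 1]  R=[9/8, 5/4, 3/2, 2]  gives 17/16
g_7 [BBRRRRR]  L=[0, 1]  R=[17/16, 9/8, 5/4, 3/2, 2]  gives 33/32
g_8 [BBRRRRRB]  L=[0, 1, 33/32]  R=[17/16, 9/8, 5/4, 3/2, 2]  gives 67/64
g_9 [BBRRRRRBR]  L=[0, 1, 33/32]  R=[67/64, 17/16, 9/8, 5/4, 3/2, 2]  gives 133/128
g_10 [BBRRRRRBRB]  L=[0, 1, 33/32, 133/128]  R=[67/64, 17/16, 9/8, 5/4, 3/2, 2]  gives 267/256
g_11 [BBRRRRRBRBB]  L=[0, 1, 33/32, 133/128, 267/256]  R=[67/64, 17/16, 9/8, 5/4, 3/2, 2]  gives 535/512
g_12 [BBRRRRRBRBBR]  L=[0, 1, 33/32, 133/128, 267/256]  R=[535/512, 67/64, 17/16, 9/8, 5/4, 3/2, 2]  gives 1069/1024
g_13 [BBRRRRRBRBBRR]  L=[0, 1, 33/32, 133/128, 267/256]  R=[1069/1024, 535/512, 67/64, 17/16, 9/8, 5/4, 3/2, 2]  gives 2137/2048
g_14 [BBRRRRRBRBBRRR]  L=[0, 1, 33/32, 133/128, 267/256]  R=[2137/2048, 1069/1024, 535/512, 67/64, 17/16, 9/8, 5/4, 3/2, 2]  gives 4273/4096
g_15 [BBRRRRRBRBBRRRB]  L=[0, 1, 33/32, 133/128, 267/256, 4273/4096]  R=[2137/2048, 1069/1024, 535/512, 67/64, 17/16, 9/8, 5/4, 3/2, 2]  gives 8547/8192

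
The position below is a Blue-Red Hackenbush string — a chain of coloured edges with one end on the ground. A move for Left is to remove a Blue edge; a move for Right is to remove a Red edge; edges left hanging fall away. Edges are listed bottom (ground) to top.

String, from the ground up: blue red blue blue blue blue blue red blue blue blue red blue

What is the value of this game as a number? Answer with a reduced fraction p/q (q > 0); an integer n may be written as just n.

Prefix values for blue red blue blue blue blue blue red blue blue blue red blue via {L|R} + simplicity:
val(b) = { 0 | none } => 1
val(br) = { 0 | 1 } => 1/2
val(brb) = { 0, 1/2 | 1 } => 3/4
val(brbb) = { 0, 1/2, 3/4 | 1 } => 7/8
val(brbbb) = { 0, 1/2, 3/4, 7/8 | 1 } => 15/16
val(brbbbb) = { 0, 1/2, 3/4, 7/8, 15/16 | 1 } => 31/32
val(brbbbbb) = { 0, 1/2, 3/4, 7/8, 15/16, 31/32 | 1 } => 63/64
val(brbbbbbr) = { 0, 1/2, 3/4, 7/8, 15/16, 31/32 | 63/64, 1 } => 125/128
val(brbbbbbrb) = { 0, 1/2, 3/4, 7/8, 15/16, 31/32, 125/128 | 63/64, 1 } => 251/256
val(brbbbbbrbb) = { 0, 1/2, 3/4, 7/8, 15/16, 31/32, 125/128, 251/256 | 63/64, 1 } => 503/512
val(brbbbbbrbbb) = { 0, 1/2, 3/4, 7/8, 15/16, 31/32, 125/128, 251/256, 503/512 | 63/64, 1 } => 1007/1024
val(brbbbbbrbbbr) = { 0, 1/2, 3/4, 7/8, 15/16, 31/32, 125/128, 251/256, 503/512 | 1007/1024, 63/64, 1 } => 2013/2048
val(brbbbbbrbbbrb) = { 0, 1/2, 3/4, 7/8, 15/16, 31/32, 125/128, 251/256, 503/512, 2013/2048 | 1007/1024, 63/64, 1 } => 4027/4096

4027/4096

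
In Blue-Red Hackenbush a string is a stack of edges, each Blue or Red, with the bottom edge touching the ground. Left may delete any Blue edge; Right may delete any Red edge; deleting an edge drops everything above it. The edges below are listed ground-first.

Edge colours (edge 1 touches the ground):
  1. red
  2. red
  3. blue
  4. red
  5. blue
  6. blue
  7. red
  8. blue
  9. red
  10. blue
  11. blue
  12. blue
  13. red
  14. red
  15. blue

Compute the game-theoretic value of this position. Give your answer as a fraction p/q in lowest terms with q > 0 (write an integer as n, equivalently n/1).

-12941/8192

edge 1 of 15 (red): { (no moves) | 0 } — -1
edge 2 of 15 (red): { (no moves) | -1 0 } — -2
edge 3 of 15 (blue): { -2 | -1 0 } — -3/2
edge 4 of 15 (red): { -2 | -3/2 -1 0 } — -7/4
edge 5 of 15 (blue): { -2 -7/4 | -3/2 -1 0 } — -13/8
edge 6 of 15 (blue): { -2 -7/4 -13/8 | -3/2 -1 0 } — -25/16
edge 7 of 15 (red): { -2 -7/4 -13/8 | -25/16 -3/2 -1 0 } — -51/32
edge 8 of 15 (blue): { -2 -7/4 -13/8 -51/32 | -25/16 -3/2 -1 0 } — -101/64
edge 9 of 15 (red): { -2 -7/4 -13/8 -51/32 | -101/64 -25/16 -3/2 -1 0 } — -203/128
edge 10 of 15 (blue): { -2 -7/4 -13/8 -51/32 -203/128 | -101/64 -25/16 -3/2 -1 0 } — -405/256
edge 11 of 15 (blue): { -2 -7/4 -13/8 -51/32 -203/128 -405/256 | -101/64 -25/16 -3/2 -1 0 } — -809/512
edge 12 of 15 (blue): { -2 -7/4 -13/8 -51/32 -203/128 -405/256 -809/512 | -101/64 -25/16 -3/2 -1 0 } — -1617/1024
edge 13 of 15 (red): { -2 -7/4 -13/8 -51/32 -203/128 -405/256 -809/512 | -1617/1024 -101/64 -25/16 -3/2 -1 0 } — -3235/2048
edge 14 of 15 (red): { -2 -7/4 -13/8 -51/32 -203/128 -405/256 -809/512 | -3235/2048 -1617/1024 -101/64 -25/16 -3/2 -1 0 } — -6471/4096
edge 15 of 15 (blue): { -2 -7/4 -13/8 -51/32 -203/128 -405/256 -809/512 -6471/4096 | -3235/2048 -1617/1024 -101/64 -25/16 -3/2 -1 0 } — -12941/8192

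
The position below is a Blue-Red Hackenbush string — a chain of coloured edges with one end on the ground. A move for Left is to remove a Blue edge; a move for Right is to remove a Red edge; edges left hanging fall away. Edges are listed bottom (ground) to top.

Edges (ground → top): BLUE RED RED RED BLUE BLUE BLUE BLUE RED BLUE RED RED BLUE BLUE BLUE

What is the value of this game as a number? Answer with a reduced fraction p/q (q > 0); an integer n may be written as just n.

3919/16384

g(B) = { 0 |  } → 1
g(BR) = { 0 | 1 } → 1/2
g(BRR) = { 0 | 1/2,1 } → 1/4
g(BRRR) = { 0 | 1/4,1/2,1 } → 1/8
g(BRRRB) = { 0,1/8 | 1/4,1/2,1 } → 3/16
g(BRRRBB) = { 0,1/8,3/16 | 1/4,1/2,1 } → 7/32
g(BRRRBBB) = { 0,1/8,3/16,7/32 | 1/4,1/2,1 } → 15/64
g(BRRRBBBB) = { 0,1/8,3/16,7/32,15/64 | 1/4,1/2,1 } → 31/128
g(BRRRBBBBR) = { 0,1/8,3/16,7/32,15/64 | 31/128,1/4,1/2,1 } → 61/256
g(BRRRBBBBRB) = { 0,1/8,3/16,7/32,15/64,61/256 | 31/128,1/4,1/2,1 } → 123/512
g(BRRRBBBBRBR) = { 0,1/8,3/16,7/32,15/64,61/256 | 123/512,31/128,1/4,1/2,1 } → 245/1024
g(BRRRBBBBRBRR) = { 0,1/8,3/16,7/32,15/64,61/256 | 245/1024,123/512,31/128,1/4,1/2,1 } → 489/2048
g(BRRRBBBBRBRRB) = { 0,1/8,3/16,7/32,15/64,61/256,489/2048 | 245/1024,123/512,31/128,1/4,1/2,1 } → 979/4096
g(BRRRBBBBRBRRBB) = { 0,1/8,3/16,7/32,15/64,61/256,489/2048,979/4096 | 245/1024,123/512,31/128,1/4,1/2,1 } → 1959/8192
g(BRRRBBBBRBRRBBB) = { 0,1/8,3/16,7/32,15/64,61/256,489/2048,979/4096,1959/8192 | 245/1024,123/512,31/128,1/4,1/2,1 } → 3919/16384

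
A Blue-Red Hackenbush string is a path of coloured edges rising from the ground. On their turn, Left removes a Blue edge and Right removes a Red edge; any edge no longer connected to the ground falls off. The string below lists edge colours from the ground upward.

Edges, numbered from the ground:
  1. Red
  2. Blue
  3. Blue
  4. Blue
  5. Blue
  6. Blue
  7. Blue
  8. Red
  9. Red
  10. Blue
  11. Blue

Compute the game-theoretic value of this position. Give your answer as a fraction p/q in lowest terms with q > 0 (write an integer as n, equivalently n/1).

Prefix values for Red Blue Blue Blue Blue Blue Blue Red Red Blue Blue via {L|R} + simplicity:
1 of 11 · R · max L −∞ · min R 0 = -1
2 of 11 · RB · max L -1 · min R 0 = -1/2
3 of 11 · RBB · max L -1/2 · min R 0 = -1/4
4 of 11 · RBBB · max L -1/4 · min R 0 = -1/8
5 of 11 · RBBBB · max L -1/8 · min R 0 = -1/16
6 of 11 · RBBBBB · max L -1/16 · min R 0 = -1/32
7 of 11 · RBBBBBB · max L -1/32 · min R 0 = -1/64
8 of 11 · RBBBBBBR · max L -1/32 · min R -1/64 = -3/128
9 of 11 · RBBBBBBRR · max L -1/32 · min R -3/128 = -7/256
10 of 11 · RBBBBBBRRB · max L -7/256 · min R -3/128 = -13/512
11 of 11 · RBBBBBBRRBB · max L -13/512 · min R -3/128 = -25/1024

-25/1024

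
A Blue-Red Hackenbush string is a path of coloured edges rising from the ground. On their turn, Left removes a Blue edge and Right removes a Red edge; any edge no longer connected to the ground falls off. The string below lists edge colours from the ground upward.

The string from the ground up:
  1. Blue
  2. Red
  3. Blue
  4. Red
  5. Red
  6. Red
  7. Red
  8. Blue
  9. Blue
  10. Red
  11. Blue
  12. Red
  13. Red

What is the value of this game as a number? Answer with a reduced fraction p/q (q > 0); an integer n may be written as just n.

val_1 [B]  L=[0]  R=[—]  => 1
val_2 [BR]  L=[0]  R=[1]  => 1/2
val_3 [BRB]  L=[0 1/2]  R=[1]  => 3/4
val_4 [BRBR]  L=[0 1/2]  R=[3/4 1]  => 5/8
val_5 [BRBRR]  L=[0 1/2]  R=[5/8 3/4 1]  => 9/16
val_6 [BRBRRR]  L=[0 1/2]  R=[9/16 5/8 3/4 1]  => 17/32
val_7 [BRBRRRR]  L=[0 1/2]  R=[17/32 9/16 5/8 3/4 1]  => 33/64
val_8 [BRBRRRRB]  L=[0 1/2 33/64]  R=[17/32 9/16 5/8 3/4 1]  => 67/128
val_9 [BRBRRRRBB]  L=[0 1/2 33/64 67/128]  R=[17/32 9/16 5/8 3/4 1]  => 135/256
val_10 [BRBRRRRBBR]  L=[0 1/2 33/64 67/128]  R=[135/256 17/32 9/16 5/8 3/4 1]  => 269/512
val_11 [BRBRRRRBBRB]  L=[0 1/2 33/64 67/128 269/512]  R=[135/256 17/32 9/16 5/8 3/4 1]  => 539/1024
val_12 [BRBRRRRBBRBR]  L=[0 1/2 33/64 67/128 269/512]  R=[539/1024 135/256 17/32 9/16 5/8 3/4 1]  => 1077/2048
val_13 [BRBRRRRBBRBRR]  L=[0 1/2 33/64 67/128 269/512]  R=[1077/2048 539/1024 135/256 17/32 9/16 5/8 3/4 1]  => 2153/4096

2153/4096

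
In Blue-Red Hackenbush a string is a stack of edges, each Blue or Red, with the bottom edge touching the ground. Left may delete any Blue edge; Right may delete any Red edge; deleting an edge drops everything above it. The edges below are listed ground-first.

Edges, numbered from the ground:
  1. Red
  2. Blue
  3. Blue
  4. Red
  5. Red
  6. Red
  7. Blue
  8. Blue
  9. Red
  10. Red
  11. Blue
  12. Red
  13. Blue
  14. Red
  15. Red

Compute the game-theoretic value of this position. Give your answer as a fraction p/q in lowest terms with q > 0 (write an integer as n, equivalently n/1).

Recurse on prefixes of the 15-edge string Red Blue Blue Red Red Red Blue Blue Red Red Blue Red Blue Red Red:
step 1: add Red to get R; options L={ — } R={ 0 } -> -1
step 2: add Blue to get RB; options L={ -1 } R={ 0 } -> -1/2
step 3: add Blue to get RBB; options L={ -1; -1/2 } R={ 0 } -> -1/4
step 4: add Red to get RBBR; options L={ -1; -1/2 } R={ -1/4; 0 } -> -3/8
step 5: add Red to get RBBRR; options L={ -1; -1/2 } R={ -3/8; -1/4; 0 } -> -7/16
step 6: add Red to get RBBRRR; options L={ -1; -1/2 } R={ -7/16; -3/8; -1/4; 0 } -> -15/32
step 7: add Blue to get RBBRRRB; options L={ -1; -1/2; -15/32 } R={ -7/16; -3/8; -1/4; 0 } -> -29/64
step 8: add Blue to get RBBRRRBB; options L={ -1; -1/2; -15/32; -29/64 } R={ -7/16; -3/8; -1/4; 0 } -> -57/128
step 9: add Red to get RBBRRRBBR; options L={ -1; -1/2; -15/32; -29/64 } R={ -57/128; -7/16; -3/8; -1/4; 0 } -> -115/256
step 10: add Red to get RBBRRRBBRR; options L={ -1; -1/2; -15/32; -29/64 } R={ -115/256; -57/128; -7/16; -3/8; -1/4; 0 } -> -231/512
step 11: add Blue to get RBBRRRBBRRB; options L={ -1; -1/2; -15/32; -29/64; -231/512 } R={ -115/256; -57/128; -7/16; -3/8; -1/4; 0 } -> -461/1024
step 12: add Red to get RBBRRRBBRRBR; options L={ -1; -1/2; -15/32; -29/64; -231/512 } R={ -461/1024; -115/256; -57/128; -7/16; -3/8; -1/4; 0 } -> -923/2048
step 13: add Blue to get RBBRRRBBRRBRB; options L={ -1; -1/2; -15/32; -29/64; -231/512; -923/2048 } R={ -461/1024; -115/256; -57/128; -7/16; -3/8; -1/4; 0 } -> -1845/4096
step 14: add Red to get RBBRRRBBRRBRBR; options L={ -1; -1/2; -15/32; -29/64; -231/512; -923/2048 } R={ -1845/4096; -461/1024; -115/256; -57/128; -7/16; -3/8; -1/4; 0 } -> -3691/8192
step 15: add Red to get RBBRRRBBRRBRBRR; options L={ -1; -1/2; -15/32; -29/64; -231/512; -923/2048 } R={ -3691/8192; -1845/4096; -461/1024; -115/256; -57/128; -7/16; -3/8; -1/4; 0 } -> -7383/16384

-7383/16384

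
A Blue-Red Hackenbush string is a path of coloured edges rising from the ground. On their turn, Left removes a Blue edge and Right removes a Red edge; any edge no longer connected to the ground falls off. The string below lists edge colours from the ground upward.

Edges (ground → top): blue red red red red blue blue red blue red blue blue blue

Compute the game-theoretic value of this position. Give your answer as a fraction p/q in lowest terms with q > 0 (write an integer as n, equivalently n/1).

431/4096

Prefix values for blue red red red red blue blue red blue red blue blue blue via {L|R} + simplicity:
1 of 13 · b · max L 0 · min R +∞ — 1
2 of 13 · br · max L 0 · min R 1 — 1/2
3 of 13 · brr · max L 0 · min R 1/2 — 1/4
4 of 13 · brrr · max L 0 · min R 1/4 — 1/8
5 of 13 · brrrr · max L 0 · min R 1/8 — 1/16
6 of 13 · brrrrb · max L 1/16 · min R 1/8 — 3/32
7 of 13 · brrrrbb · max L 3/32 · min R 1/8 — 7/64
8 of 13 · brrrrbbr · max L 3/32 · min R 7/64 — 13/128
9 of 13 · brrrrbbrb · max L 13/128 · min R 7/64 — 27/256
10 of 13 · brrrrbbrbr · max L 13/128 · min R 27/256 — 53/512
11 of 13 · brrrrbbrbrb · max L 53/512 · min R 27/256 — 107/1024
12 of 13 · brrrrbbrbrbb · max L 107/1024 · min R 27/256 — 215/2048
13 of 13 · brrrrbbrbrbbb · max L 215/2048 · min R 27/256 — 431/4096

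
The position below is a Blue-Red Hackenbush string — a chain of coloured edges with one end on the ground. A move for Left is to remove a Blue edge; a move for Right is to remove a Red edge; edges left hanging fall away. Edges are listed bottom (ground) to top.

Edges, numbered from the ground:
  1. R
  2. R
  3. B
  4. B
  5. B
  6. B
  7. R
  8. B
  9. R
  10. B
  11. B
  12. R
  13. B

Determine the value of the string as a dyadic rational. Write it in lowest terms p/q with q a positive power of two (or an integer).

-2213/2048

edge 1 of 13 (R): { · | 0 } -> -1
edge 2 of 13 (R): { · | -1, 0 } -> -2
edge 3 of 13 (B): { -2 | -1, 0 } -> -3/2
edge 4 of 13 (B): { -2, -3/2 | -1, 0 } -> -5/4
edge 5 of 13 (B): { -2, -3/2, -5/4 | -1, 0 } -> -9/8
edge 6 of 13 (B): { -2, -3/2, -5/4, -9/8 | -1, 0 } -> -17/16
edge 7 of 13 (R): { -2, -3/2, -5/4, -9/8 | -17/16, -1, 0 } -> -35/32
edge 8 of 13 (B): { -2, -3/2, -5/4, -9/8, -35/32 | -17/16, -1, 0 } -> -69/64
edge 9 of 13 (R): { -2, -3/2, -5/4, -9/8, -35/32 | -69/64, -17/16, -1, 0 } -> -139/128
edge 10 of 13 (B): { -2, -3/2, -5/4, -9/8, -35/32, -139/128 | -69/64, -17/16, -1, 0 } -> -277/256
edge 11 of 13 (B): { -2, -3/2, -5/4, -9/8, -35/32, -139/128, -277/256 | -69/64, -17/16, -1, 0 } -> -553/512
edge 12 of 13 (R): { -2, -3/2, -5/4, -9/8, -35/32, -139/128, -277/256 | -553/512, -69/64, -17/16, -1, 0 } -> -1107/1024
edge 13 of 13 (B): { -2, -3/2, -5/4, -9/8, -35/32, -139/128, -277/256, -1107/1024 | -553/512, -69/64, -17/16, -1, 0 } -> -2213/2048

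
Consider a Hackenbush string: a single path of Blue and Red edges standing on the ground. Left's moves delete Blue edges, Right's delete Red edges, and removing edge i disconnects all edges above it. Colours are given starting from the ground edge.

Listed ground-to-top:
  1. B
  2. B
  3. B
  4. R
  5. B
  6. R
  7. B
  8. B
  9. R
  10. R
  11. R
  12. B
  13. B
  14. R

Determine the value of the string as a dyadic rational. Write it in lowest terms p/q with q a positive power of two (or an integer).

edge 1 of 14 (B): { 0 | none } so 1
edge 2 of 14 (B): { 0; 1 | none } so 2
edge 3 of 14 (B): { 0; 1; 2 | none } so 3
edge 4 of 14 (R): { 0; 1; 2 | 3 } so 5/2
edge 5 of 14 (B): { 0; 1; 2; 5/2 | 3 } so 11/4
edge 6 of 14 (R): { 0; 1; 2; 5/2 | 11/4; 3 } so 21/8
edge 7 of 14 (B): { 0; 1; 2; 5/2; 21/8 | 11/4; 3 } so 43/16
edge 8 of 14 (B): { 0; 1; 2; 5/2; 21/8; 43/16 | 11/4; 3 } so 87/32
edge 9 of 14 (R): { 0; 1; 2; 5/2; 21/8; 43/16 | 87/32; 11/4; 3 } so 173/64
edge 10 of 14 (R): { 0; 1; 2; 5/2; 21/8; 43/16 | 173/64; 87/32; 11/4; 3 } so 345/128
edge 11 of 14 (R): { 0; 1; 2; 5/2; 21/8; 43/16 | 345/128; 173/64; 87/32; 11/4; 3 } so 689/256
edge 12 of 14 (B): { 0; 1; 2; 5/2; 21/8; 43/16; 689/256 | 345/128; 173/64; 87/32; 11/4; 3 } so 1379/512
edge 13 of 14 (B): { 0; 1; 2; 5/2; 21/8; 43/16; 689/256; 1379/512 | 345/128; 173/64; 87/32; 11/4; 3 } so 2759/1024
edge 14 of 14 (R): { 0; 1; 2; 5/2; 21/8; 43/16; 689/256; 1379/512 | 2759/1024; 345/128; 173/64; 87/32; 11/4; 3 } so 5517/2048

5517/2048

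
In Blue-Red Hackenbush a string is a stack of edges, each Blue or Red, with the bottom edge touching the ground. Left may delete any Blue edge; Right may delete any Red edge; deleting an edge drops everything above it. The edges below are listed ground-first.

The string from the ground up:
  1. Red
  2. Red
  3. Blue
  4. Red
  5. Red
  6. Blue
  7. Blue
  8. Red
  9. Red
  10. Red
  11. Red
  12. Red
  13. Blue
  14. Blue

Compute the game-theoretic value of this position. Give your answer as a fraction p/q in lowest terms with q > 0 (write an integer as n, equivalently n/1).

step 1: add Red to get R; options L={ — } R={ 0 } ⇒ -1
step 2: add Red to get RR; options L={ — } R={ -1; 0 } ⇒ -2
step 3: add Blue to get RRB; options L={ -2 } R={ -1; 0 } ⇒ -3/2
step 4: add Red to get RRBR; options L={ -2 } R={ -3/2; -1; 0 } ⇒ -7/4
step 5: add Red to get RRBRR; options L={ -2 } R={ -7/4; -3/2; -1; 0 } ⇒ -15/8
step 6: add Blue to get RRBRRB; options L={ -2; -15/8 } R={ -7/4; -3/2; -1; 0 } ⇒ -29/16
step 7: add Blue to get RRBRRBB; options L={ -2; -15/8; -29/16 } R={ -7/4; -3/2; -1; 0 } ⇒ -57/32
step 8: add Red to get RRBRRBBR; options L={ -2; -15/8; -29/16 } R={ -57/32; -7/4; -3/2; -1; 0 } ⇒ -115/64
step 9: add Red to get RRBRRBBRR; options L={ -2; -15/8; -29/16 } R={ -115/64; -57/32; -7/4; -3/2; -1; 0 } ⇒ -231/128
step 10: add Red to get RRBRRBBRRR; options L={ -2; -15/8; -29/16 } R={ -231/128; -115/64; -57/32; -7/4; -3/2; -1; 0 } ⇒ -463/256
step 11: add Red to get RRBRRBBRRRR; options L={ -2; -15/8; -29/16 } R={ -463/256; -231/128; -115/64; -57/32; -7/4; -3/2; -1; 0 } ⇒ -927/512
step 12: add Red to get RRBRRBBRRRRR; options L={ -2; -15/8; -29/16 } R={ -927/512; -463/256; -231/128; -115/64; -57/32; -7/4; -3/2; -1; 0 } ⇒ -1855/1024
step 13: add Blue to get RRBRRBBRRRRRB; options L={ -2; -15/8; -29/16; -1855/1024 } R={ -927/512; -463/256; -231/128; -115/64; -57/32; -7/4; -3/2; -1; 0 } ⇒ -3709/2048
step 14: add Blue to get RRBRRBBRRRRRBB; options L={ -2; -15/8; -29/16; -1855/1024; -3709/2048 } R={ -927/512; -463/256; -231/128; -115/64; -57/32; -7/4; -3/2; -1; 0 } ⇒ -7417/4096

-7417/4096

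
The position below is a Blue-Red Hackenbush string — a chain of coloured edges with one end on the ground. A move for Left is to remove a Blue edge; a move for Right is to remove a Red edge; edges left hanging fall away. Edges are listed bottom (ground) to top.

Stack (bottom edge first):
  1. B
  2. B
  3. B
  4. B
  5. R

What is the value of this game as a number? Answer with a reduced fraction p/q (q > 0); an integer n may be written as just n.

7/2

Recurse on prefixes of the 5-edge string B B B B R:
step 1: add B to get B; options L={ 0 } R={ (no moves) } -> 1
step 2: add B to get BB; options L={ 0; 1 } R={ (no moves) } -> 2
step 3: add B to get BBB; options L={ 0; 1; 2 } R={ (no moves) } -> 3
step 4: add B to get BBBB; options L={ 0; 1; 2; 3 } R={ (no moves) } -> 4
step 5: add R to get BBBBR; options L={ 0; 1; 2; 3 } R={ 4 } -> 7/2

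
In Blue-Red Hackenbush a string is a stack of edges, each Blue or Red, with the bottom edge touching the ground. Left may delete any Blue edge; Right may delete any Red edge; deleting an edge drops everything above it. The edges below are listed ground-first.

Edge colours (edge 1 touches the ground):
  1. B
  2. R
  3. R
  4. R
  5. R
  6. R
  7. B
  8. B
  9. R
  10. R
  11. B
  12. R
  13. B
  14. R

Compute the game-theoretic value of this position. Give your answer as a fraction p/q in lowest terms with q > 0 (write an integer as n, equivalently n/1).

405/8192

v_1 [B]  L=[0]  R=[none]  so 1
v_2 [BR]  L=[0]  R=[1]  so 1/2
v_3 [BRR]  L=[0]  R=[1/2 1]  so 1/4
v_4 [BRRR]  L=[0]  R=[1/4 1/2 1]  so 1/8
v_5 [BRRRR]  L=[0]  R=[1/8 1/4 1/2 1]  so 1/16
v_6 [BRRRRR]  L=[0]  R=[1/16 1/8 1/4 1/2 1]  so 1/32
v_7 [BRRRRRB]  L=[0 1/32]  R=[1/16 1/8 1/4 1/2 1]  so 3/64
v_8 [BRRRRRBB]  L=[0 1/32 3/64]  R=[1/16 1/8 1/4 1/2 1]  so 7/128
v_9 [BRRRRRBBR]  L=[0 1/32 3/64]  R=[7/128 1/16 1/8 1/4 1/2 1]  so 13/256
v_10 [BRRRRRBBRR]  L=[0 1/32 3/64]  R=[13/256 7/128 1/16 1/8 1/4 1/2 1]  so 25/512
v_11 [BRRRRRBBRRB]  L=[0 1/32 3/64 25/512]  R=[13/256 7/128 1/16 1/8 1/4 1/2 1]  so 51/1024
v_12 [BRRRRRBBRRBR]  L=[0 1/32 3/64 25/512]  R=[51/1024 13/256 7/128 1/16 1/8 1/4 1/2 1]  so 101/2048
v_13 [BRRRRRBBRRBRB]  L=[0 1/32 3/64 25/512 101/2048]  R=[51/1024 13/256 7/128 1/16 1/8 1/4 1/2 1]  so 203/4096
v_14 [BRRRRRBBRRBRBR]  L=[0 1/32 3/64 25/512 101/2048]  R=[203/4096 51/1024 13/256 7/128 1/16 1/8 1/4 1/2 1]  so 405/8192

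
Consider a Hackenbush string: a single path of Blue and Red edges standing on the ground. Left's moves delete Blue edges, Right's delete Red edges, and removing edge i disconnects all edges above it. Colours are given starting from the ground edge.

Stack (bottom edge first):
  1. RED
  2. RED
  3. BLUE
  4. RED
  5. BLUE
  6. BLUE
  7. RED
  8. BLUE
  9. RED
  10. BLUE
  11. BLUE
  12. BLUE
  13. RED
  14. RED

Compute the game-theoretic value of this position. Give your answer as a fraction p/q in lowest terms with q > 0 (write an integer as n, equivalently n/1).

-6471/4096

1 of 14 · R · max L −∞ · min R 0 ⇒ -1
2 of 14 · RR · max L −∞ · min R -1 ⇒ -2
3 of 14 · RRB · max L -2 · min R -1 ⇒ -3/2
4 of 14 · RRBR · max L -2 · min R -3/2 ⇒ -7/4
5 of 14 · RRBRB · max L -7/4 · min R -3/2 ⇒ -13/8
6 of 14 · RRBRBB · max L -13/8 · min R -3/2 ⇒ -25/16
7 of 14 · RRBRBBR · max L -13/8 · min R -25/16 ⇒ -51/32
8 of 14 · RRBRBBRB · max L -51/32 · min R -25/16 ⇒ -101/64
9 of 14 · RRBRBBRBR · max L -51/32 · min R -101/64 ⇒ -203/128
10 of 14 · RRBRBBRBRB · max L -203/128 · min R -101/64 ⇒ -405/256
11 of 14 · RRBRBBRBRBB · max L -405/256 · min R -101/64 ⇒ -809/512
12 of 14 · RRBRBBRBRBBB · max L -809/512 · min R -101/64 ⇒ -1617/1024
13 of 14 · RRBRBBRBRBBBR · max L -809/512 · min R -1617/1024 ⇒ -3235/2048
14 of 14 · RRBRBBRBRBBBRR · max L -809/512 · min R -3235/2048 ⇒ -6471/4096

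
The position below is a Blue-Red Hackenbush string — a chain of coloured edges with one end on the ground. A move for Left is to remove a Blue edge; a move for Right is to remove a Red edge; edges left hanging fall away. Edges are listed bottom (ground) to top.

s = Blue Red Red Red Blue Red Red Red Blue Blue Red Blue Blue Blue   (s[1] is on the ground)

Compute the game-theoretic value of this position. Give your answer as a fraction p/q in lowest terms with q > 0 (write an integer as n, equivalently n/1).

1135/8192

Recurse on prefixes of the 14-edge string Blue Red Red Red Blue Red Red Red Blue Blue Red Blue Blue Blue:
B: Left { 0 }, Right { ∅ } so simplest 1
BR: Left { 0 }, Right { 1 } so simplest 1/2
BRR: Left { 0 }, Right { 1/2 1 } so simplest 1/4
BRRR: Left { 0 }, Right { 1/4 1/2 1 } so simplest 1/8
BRRRB: Left { 0 1/8 }, Right { 1/4 1/2 1 } so simplest 3/16
BRRRBR: Left { 0 1/8 }, Right { 3/16 1/4 1/2 1 } so simplest 5/32
BRRRBRR: Left { 0 1/8 }, Right { 5/32 3/16 1/4 1/2 1 } so simplest 9/64
BRRRBRRR: Left { 0 1/8 }, Right { 9/64 5/32 3/16 1/4 1/2 1 } so simplest 17/128
BRRRBRRRB: Left { 0 1/8 17/128 }, Right { 9/64 5/32 3/16 1/4 1/2 1 } so simplest 35/256
BRRRBRRRBB: Left { 0 1/8 17/128 35/256 }, Right { 9/64 5/32 3/16 1/4 1/2 1 } so simplest 71/512
BRRRBRRRBBR: Left { 0 1/8 17/128 35/256 }, Right { 71/512 9/64 5/32 3/16 1/4 1/2 1 } so simplest 141/1024
BRRRBRRRBBRB: Left { 0 1/8 17/128 35/256 141/1024 }, Right { 71/512 9/64 5/32 3/16 1/4 1/2 1 } so simplest 283/2048
BRRRBRRRBBRBB: Left { 0 1/8 17/128 35/256 141/1024 283/2048 }, Right { 71/512 9/64 5/32 3/16 1/4 1/2 1 } so simplest 567/4096
BRRRBRRRBBRBBB: Left { 0 1/8 17/128 35/256 141/1024 283/2048 567/4096 }, Right { 71/512 9/64 5/32 3/16 1/4 1/2 1 } so simplest 1135/8192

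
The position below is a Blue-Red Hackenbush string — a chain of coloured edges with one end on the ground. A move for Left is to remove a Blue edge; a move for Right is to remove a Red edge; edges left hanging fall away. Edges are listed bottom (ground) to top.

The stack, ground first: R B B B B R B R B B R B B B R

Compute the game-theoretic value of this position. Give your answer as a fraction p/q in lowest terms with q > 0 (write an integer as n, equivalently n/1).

Build g(s[:k]) for k = 1..15, string s = R B B B B R B R B B R B B B R.
R: Left { · }, Right { 0 } so simplest -1
RB: Left { -1 }, Right { 0 } so simplest -1/2
RBB: Left { -1; -1/2 }, Right { 0 } so simplest -1/4
RBBB: Left { -1; -1/2; -1/4 }, Right { 0 } so simplest -1/8
RBBBB: Left { -1; -1/2; -1/4; -1/8 }, Right { 0 } so simplest -1/16
RBBBBR: Left { -1; -1/2; -1/4; -1/8 }, Right { -1/16; 0 } so simplest -3/32
RBBBBRB: Left { -1; -1/2; -1/4; -1/8; -3/32 }, Right { -1/16; 0 } so simplest -5/64
RBBBBRBR: Left { -1; -1/2; -1/4; -1/8; -3/32 }, Right { -5/64; -1/16; 0 } so simplest -11/128
RBBBBRBRB: Left { -1; -1/2; -1/4; -1/8; -3/32; -11/128 }, Right { -5/64; -1/16; 0 } so simplest -21/256
RBBBBRBRBB: Left { -1; -1/2; -1/4; -1/8; -3/32; -11/128; -21/256 }, Right { -5/64; -1/16; 0 } so simplest -41/512
RBBBBRBRBBR: Left { -1; -1/2; -1/4; -1/8; -3/32; -11/128; -21/256 }, Right { -41/512; -5/64; -1/16; 0 } so simplest -83/1024
RBBBBRBRBBRB: Left { -1; -1/2; -1/4; -1/8; -3/32; -11/128; -21/256; -83/1024 }, Right { -41/512; -5/64; -1/16; 0 } so simplest -165/2048
RBBBBRBRBBRBB: Left { -1; -1/2; -1/4; -1/8; -3/32; -11/128; -21/256; -83/1024; -165/2048 }, Right { -41/512; -5/64; -1/16; 0 } so simplest -329/4096
RBBBBRBRBBRBBB: Left { -1; -1/2; -1/4; -1/8; -3/32; -11/128; -21/256; -83/1024; -165/2048; -329/4096 }, Right { -41/512; -5/64; -1/16; 0 } so simplest -657/8192
RBBBBRBRBBRBBBR: Left { -1; -1/2; -1/4; -1/8; -3/32; -11/128; -21/256; -83/1024; -165/2048; -329/4096 }, Right { -657/8192; -41/512; -5/64; -1/16; 0 } so simplest -1315/16384

-1315/16384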